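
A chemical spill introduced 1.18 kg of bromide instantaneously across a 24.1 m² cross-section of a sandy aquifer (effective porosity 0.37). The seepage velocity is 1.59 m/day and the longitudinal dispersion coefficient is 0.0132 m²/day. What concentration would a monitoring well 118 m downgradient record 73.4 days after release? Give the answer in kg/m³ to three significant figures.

For an instantaneous plane source, C(x,t) = M/(n_e·A·√(4πDt)) · exp(−(x−vt)²/(4Dt)), with n_e·A the pore (flow) area.
Plume center vt = 1.59 × 73.4 = 116.706 m, so the well at 118 m is 1.294 m downgradient of the peak.
√(4πDt) = 3.489 m, giving peak height M/(n_e·A·√(4πDt)) = 1.18/(0.37 × 24.1 × 3.489) = 0.03793 kg/m³.
(x−vt)²/(4Dt) = (1.294)²/(4 × 0.0132 × 73.4) = 0.4321; exp(−0.4321) = 0.6491.
C = 0.03793 × 0.6491 = 0.0246 kg/m³.

0.0246 kg/m³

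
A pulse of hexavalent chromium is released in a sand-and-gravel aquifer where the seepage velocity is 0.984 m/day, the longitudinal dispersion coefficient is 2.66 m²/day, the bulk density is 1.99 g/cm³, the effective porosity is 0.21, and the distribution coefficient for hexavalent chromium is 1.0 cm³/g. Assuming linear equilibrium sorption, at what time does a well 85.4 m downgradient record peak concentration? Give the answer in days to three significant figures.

Retardation factor R = 1 + ρ_b·K_d/n = 1 + 1.99 × 1.0/0.21 = 10.48.
Sorption retards both mechanisms: v_R = v/R = 0.09389 m/day, D_R = D/R = 0.2538 m²/day.
Peak time from v_R²t² + 2D_R t − x² = 0: t = (√(D_R² + v_R²x²) − D_R)/v_R².
√(D_R² + v_R²x²) = √(0.2538² + 0.09389² × 85.4²) = 8.022; v_R² = 0.008815.
t = (8.022 − 0.2538)/0.008815 = 881 days.

881 days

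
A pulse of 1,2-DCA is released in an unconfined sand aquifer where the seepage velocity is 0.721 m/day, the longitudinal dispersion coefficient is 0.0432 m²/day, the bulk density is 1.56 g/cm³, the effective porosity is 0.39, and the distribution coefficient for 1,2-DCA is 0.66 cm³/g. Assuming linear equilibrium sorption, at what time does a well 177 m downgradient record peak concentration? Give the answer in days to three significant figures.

Retardation factor R = 1 + ρ_b·K_d/n = 1 + 1.56 × 0.66/0.39 = 3.640.
Sorption retards both mechanisms: v_R = v/R = 0.1981 m/day, D_R = D/R = 0.01187 m²/day.
Peak time from v_R²t² + 2D_R t − x² = 0: t = (√(D_R² + v_R²x²) − D_R)/v_R².
√(D_R² + v_R²x²) = √(0.01187² + 0.1981² × 177²) = 35.06; v_R² = 0.03924.
t = (35.06 − 0.01187)/0.03924 = 893 days.

893 days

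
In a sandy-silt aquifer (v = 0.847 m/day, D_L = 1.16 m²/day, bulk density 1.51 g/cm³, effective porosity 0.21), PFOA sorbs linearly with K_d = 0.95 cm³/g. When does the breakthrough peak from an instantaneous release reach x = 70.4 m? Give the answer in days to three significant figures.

638 days

Retardation factor R = 1 + ρ_b·K_d/n = 1 + 1.51 × 0.95/0.21 = 7.831.
Sorption retards both mechanisms: v_R = v/R = 0.1082 m/day, D_R = D/R = 0.1481 m²/day.
Peak time from v_R²t² + 2D_R t − x² = 0: t = (√(D_R² + v_R²x²) − D_R)/v_R².
√(D_R² + v_R²x²) = √(0.1481² + 0.1082² × 70.4²) = 7.619; v_R² = 0.01171.
t = (7.619 − 0.1481)/0.01171 = 638 days.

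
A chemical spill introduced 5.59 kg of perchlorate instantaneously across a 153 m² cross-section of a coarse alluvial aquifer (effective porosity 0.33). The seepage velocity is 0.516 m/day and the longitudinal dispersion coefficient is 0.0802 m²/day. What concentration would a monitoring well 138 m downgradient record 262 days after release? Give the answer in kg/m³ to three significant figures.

0.00620 kg/m³

For an instantaneous plane source, C(x,t) = M/(n_e·A·√(4πDt)) · exp(−(x−vt)²/(4Dt)), with n_e·A the pore (flow) area.
Plume center vt = 0.516 × 262 = 135.192 m, so the well at 138 m is 2.808 m downgradient of the peak.
√(4πDt) = 16.25 m, giving peak height M/(n_e·A·√(4πDt)) = 5.59/(0.33 × 153 × 16.25) = 0.006813 kg/m³.
(x−vt)²/(4Dt) = (2.808)²/(4 × 0.0802 × 262) = 0.09381; exp(−0.09381) = 0.9105.
C = 0.006813 × 0.9105 = 0.00620 kg/m³.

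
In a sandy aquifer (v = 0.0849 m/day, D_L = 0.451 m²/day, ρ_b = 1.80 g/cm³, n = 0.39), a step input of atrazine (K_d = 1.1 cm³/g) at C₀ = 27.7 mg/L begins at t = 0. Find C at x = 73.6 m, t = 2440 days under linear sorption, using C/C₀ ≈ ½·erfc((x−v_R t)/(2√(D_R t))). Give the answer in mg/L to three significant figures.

Retardation factor R = 1 + ρ_b·K_d/n = 1 + 1.80 × 1.1/0.39 = 6.077.
Sorption retards both mechanisms: v_R = v/R = 0.01397 m/day, D_R = D/R = 0.07421 m²/day.
v_R·t = 0.01397 × 2440 = 34.0868 m; 2√(D_R t) = 26.91 m; argument = (73.6 − 34.0868)/26.91 = 1.468.
C = C₀ × ½·erfc(1.468) = 27.7 × 0.01894 = 0.525 mg/L.

0.525 mg/L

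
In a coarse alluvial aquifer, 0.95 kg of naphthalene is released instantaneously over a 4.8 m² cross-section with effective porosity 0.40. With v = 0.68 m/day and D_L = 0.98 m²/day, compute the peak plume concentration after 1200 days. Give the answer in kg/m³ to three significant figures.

0.00407 kg/m³

The peak of an instantaneous 1D plume sits at x = vt; there the Gaussian factor is 1 and C_max = M/(n_e·A·√(4πDt)), where n_e·A is the pore area the mass is dissolved in.
√(4πDt) = √(4π × 0.98 × 1200) = 121.6 m, so C_max = 0.95/(0.40 × 4.8 × 121.6) = 0.00407 kg/m³.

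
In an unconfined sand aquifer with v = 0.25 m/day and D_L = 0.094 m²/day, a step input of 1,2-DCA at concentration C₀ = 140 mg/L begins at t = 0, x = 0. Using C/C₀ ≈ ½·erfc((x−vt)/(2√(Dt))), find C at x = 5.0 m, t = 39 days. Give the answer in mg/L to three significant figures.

For a continuous step input, C/C₀ ≈ ½·erfc((x−vt)/(2√(Dt))).
vt = 0.25 × 39 = 9.75 m and 2√(Dt) = 2√(0.094 × 39) = 3.829 m.
Argument (x−vt)/(2√(Dt)) = (5.0 − 9.75)/3.829 = -1.241; ½·erfc(-1.241) = 0.9604.
C = 140 × 0.9604 = 134 mg/L.

134 mg/L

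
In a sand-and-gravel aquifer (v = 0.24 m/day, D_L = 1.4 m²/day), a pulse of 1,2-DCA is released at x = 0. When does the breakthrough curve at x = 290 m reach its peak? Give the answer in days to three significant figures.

1180 days

For the 1D instantaneous-source solution, setting ∂C/∂t = 0 at fixed x gives v²t² + 2Dt − x² = 0, so t = (√(D² + v²x²) − D)/v².
√(D² + v²x²) = √(1.4² + 0.24² × 290²) = 69.61; v² = 0.0576.
t = (69.61 − 1.4)/0.0576 = 1180 days (vs. the pure-advection estimate x/v = 1210 d).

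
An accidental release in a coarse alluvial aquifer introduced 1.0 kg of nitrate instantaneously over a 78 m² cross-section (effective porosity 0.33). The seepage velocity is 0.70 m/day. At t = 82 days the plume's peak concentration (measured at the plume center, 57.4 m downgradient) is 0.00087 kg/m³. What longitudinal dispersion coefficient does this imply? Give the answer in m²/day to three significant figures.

At the plume center C_max = M/(n_e·A·√(4πDt)), so D = M²/(4πt·(n_e·A·C_max)²).
n_e·A·C_max = 0.33 × 78 × 0.00087 = 0.02239 kg/m.
D = 1.0²/(4π × 82 × 0.02239²) = 1.94 m²/day.

1.94 m²/day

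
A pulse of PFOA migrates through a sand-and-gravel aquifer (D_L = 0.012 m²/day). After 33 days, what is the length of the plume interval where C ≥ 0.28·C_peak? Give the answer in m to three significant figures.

2.84 m

The plume is Gaussian with σ = √(2Dt) = √(2 × 0.012 × 33) = 0.8899 m.
C/C_peak = exp(−Δx²/(2σ²)) = 0.28 ⇒ Δx = σ·√(−2 ln 0.28) = 0.8899 × 1.596 = 1.420 m.
Width = 2Δx = 2.84 m.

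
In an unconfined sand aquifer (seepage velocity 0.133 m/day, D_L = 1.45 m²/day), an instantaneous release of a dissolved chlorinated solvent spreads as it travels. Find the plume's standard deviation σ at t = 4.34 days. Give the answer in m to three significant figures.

3.55 m

Dispersive spreading gives a Gaussian with σ² = 2Dt; advection only shifts the center.
σ = √(2 × 1.45 × 4.34) = 3.55 m.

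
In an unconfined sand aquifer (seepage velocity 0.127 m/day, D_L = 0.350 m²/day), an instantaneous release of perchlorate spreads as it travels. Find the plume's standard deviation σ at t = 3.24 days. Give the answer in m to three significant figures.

Dispersive spreading gives a Gaussian with σ² = 2Dt; advection only shifts the center.
σ = √(2 × 0.350 × 3.24) = 1.51 m.

1.51 m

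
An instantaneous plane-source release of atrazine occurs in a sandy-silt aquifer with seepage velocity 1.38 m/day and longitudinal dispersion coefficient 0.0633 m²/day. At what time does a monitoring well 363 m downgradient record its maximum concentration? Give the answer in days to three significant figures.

For the 1D instantaneous-source solution, setting ∂C/∂t = 0 at fixed x gives v²t² + 2Dt − x² = 0, so t = (√(D² + v²x²) − D)/v².
√(D² + v²x²) = √(0.0633² + 1.38² × 363²) = 500.9; v² = 1.9044.
t = (500.9 − 0.0633)/1.9044 = 263 days (vs. the pure-advection estimate x/v = 263 d).

263 days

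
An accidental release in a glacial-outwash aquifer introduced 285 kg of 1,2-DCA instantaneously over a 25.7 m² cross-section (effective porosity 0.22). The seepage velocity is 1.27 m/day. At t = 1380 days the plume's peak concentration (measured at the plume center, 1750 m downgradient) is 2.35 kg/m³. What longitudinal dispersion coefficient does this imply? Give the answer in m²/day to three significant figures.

At the plume center C_max = M/(n_e·A·√(4πDt)), so D = M²/(4πt·(n_e·A·C_max)²).
n_e·A·C_max = 0.22 × 25.7 × 2.35 = 13.29 kg/m.
D = 285²/(4π × 1380 × 13.29²) = 0.0265 m²/day.

0.0265 m²/day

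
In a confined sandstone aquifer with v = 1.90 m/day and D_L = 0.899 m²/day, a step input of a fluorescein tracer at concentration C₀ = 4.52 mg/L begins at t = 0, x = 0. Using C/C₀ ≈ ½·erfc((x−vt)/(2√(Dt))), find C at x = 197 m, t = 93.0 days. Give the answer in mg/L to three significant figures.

For a continuous step input, C/C₀ ≈ ½·erfc((x−vt)/(2√(Dt))).
vt = 1.90 × 93.0 = 176.7 m and 2√(Dt) = 2√(0.899 × 93.0) = 18.29 m.
Argument (x−vt)/(2√(Dt)) = (197 − 176.7)/18.29 = 1.110; ½·erfc(1.110) = 0.05823.
C = 4.52 × 0.05823 = 0.263 mg/L.

0.263 mg/L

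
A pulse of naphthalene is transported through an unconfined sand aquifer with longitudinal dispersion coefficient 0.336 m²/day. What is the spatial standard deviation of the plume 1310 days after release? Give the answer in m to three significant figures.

Dispersive spreading gives a Gaussian with σ² = 2Dt; advection only shifts the center.
σ = √(2 × 0.336 × 1310) = 29.7 m.

29.7 m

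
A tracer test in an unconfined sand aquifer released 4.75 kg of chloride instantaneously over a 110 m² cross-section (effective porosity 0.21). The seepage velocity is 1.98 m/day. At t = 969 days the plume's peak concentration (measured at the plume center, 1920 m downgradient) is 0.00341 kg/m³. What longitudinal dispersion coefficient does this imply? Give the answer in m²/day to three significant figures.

At the plume center C_max = M/(n_e·A·√(4πDt)), so D = M²/(4πt·(n_e·A·C_max)²).
n_e·A·C_max = 0.21 × 110 × 0.00341 = 0.07877 kg/m.
D = 4.75²/(4π × 969 × 0.07877²) = 0.299 m²/day.

0.299 m²/day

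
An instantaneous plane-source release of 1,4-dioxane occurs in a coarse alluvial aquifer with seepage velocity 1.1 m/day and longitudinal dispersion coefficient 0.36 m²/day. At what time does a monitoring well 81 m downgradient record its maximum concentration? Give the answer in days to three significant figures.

73.3 days

For the 1D instantaneous-source solution, setting ∂C/∂t = 0 at fixed x gives v²t² + 2Dt − x² = 0, so t = (√(D² + v²x²) − D)/v².
√(D² + v²x²) = √(0.36² + 1.1² × 81²) = 89.10; v² = 1.21.
t = (89.10 − 0.36)/1.21 = 73.3 days (vs. the pure-advection estimate x/v = 73.6 d).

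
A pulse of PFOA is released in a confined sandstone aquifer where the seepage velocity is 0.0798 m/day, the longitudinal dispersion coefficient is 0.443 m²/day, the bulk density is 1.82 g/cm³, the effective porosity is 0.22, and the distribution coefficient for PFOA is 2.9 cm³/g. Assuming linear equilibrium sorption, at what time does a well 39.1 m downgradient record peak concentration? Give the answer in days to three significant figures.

10600 days

Retardation factor R = 1 + ρ_b·K_d/n = 1 + 1.82 × 2.9/0.22 = 24.99.
Sorption retards both mechanisms: v_R = v/R = 0.003193 m/day, D_R = D/R = 0.01773 m²/day.
Peak time from v_R²t² + 2D_R t − x² = 0: t = (√(D_R² + v_R²x²) − D_R)/v_R².
√(D_R² + v_R²x²) = √(0.01773² + 0.003193² × 39.1²) = 0.1261; v_R² = 1.020e-05.
t = (0.1261 − 0.01773)/1.020e-05 = 10600 days.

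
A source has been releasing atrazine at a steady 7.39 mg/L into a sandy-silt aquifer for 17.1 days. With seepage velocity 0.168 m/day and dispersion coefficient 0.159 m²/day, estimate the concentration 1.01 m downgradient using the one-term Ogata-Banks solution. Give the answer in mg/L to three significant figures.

5.82 mg/L

For a continuous step input, C/C₀ ≈ ½·erfc((x−vt)/(2√(Dt))).
vt = 0.168 × 17.1 = 2.8728 m and 2√(Dt) = 2√(0.159 × 17.1) = 3.298 m.
Argument (x−vt)/(2√(Dt)) = (1.01 − 2.8728)/3.298 = -0.5648; ½·erfc(-0.5648) = 0.7878.
C = 7.39 × 0.7878 = 5.82 mg/L.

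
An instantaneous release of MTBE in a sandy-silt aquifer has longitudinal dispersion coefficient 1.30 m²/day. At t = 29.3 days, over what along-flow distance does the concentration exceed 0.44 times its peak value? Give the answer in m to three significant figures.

The plume is Gaussian with σ = √(2Dt) = √(2 × 1.30 × 29.3) = 8.728 m.
C/C_peak = exp(−Δx²/(2σ²)) = 0.44 ⇒ Δx = σ·√(−2 ln 0.44) = 8.728 × 1.281 = 11.18 m.
Width = 2Δx = 22.4 m.

22.4 m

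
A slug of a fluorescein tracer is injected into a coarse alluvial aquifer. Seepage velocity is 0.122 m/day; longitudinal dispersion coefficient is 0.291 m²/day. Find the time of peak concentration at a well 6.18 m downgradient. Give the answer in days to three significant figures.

For the 1D instantaneous-source solution, setting ∂C/∂t = 0 at fixed x gives v²t² + 2Dt − x² = 0, so t = (√(D² + v²x²) − D)/v².
√(D² + v²x²) = √(0.291² + 0.122² × 6.18²) = 0.8082; v² = 0.014884.
t = (0.8082 − 0.291)/0.014884 = 34.7 days (vs. the pure-advection estimate x/v = 50.7 d).

34.7 days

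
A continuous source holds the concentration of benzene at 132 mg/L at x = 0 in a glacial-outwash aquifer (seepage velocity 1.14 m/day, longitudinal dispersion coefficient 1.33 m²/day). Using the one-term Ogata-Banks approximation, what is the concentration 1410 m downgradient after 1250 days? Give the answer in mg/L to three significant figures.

For a continuous step input, C/C₀ ≈ ½·erfc((x−vt)/(2√(Dt))).
vt = 1.14 × 1250 = 1425 m and 2√(Dt) = 2√(1.33 × 1250) = 81.55 m.
Argument (x−vt)/(2√(Dt)) = (1410 − 1425)/81.55 = -0.1839; ½·erfc(-0.1839) = 0.6026.
C = 132 × 0.6026 = 79.5 mg/L.

79.5 mg/L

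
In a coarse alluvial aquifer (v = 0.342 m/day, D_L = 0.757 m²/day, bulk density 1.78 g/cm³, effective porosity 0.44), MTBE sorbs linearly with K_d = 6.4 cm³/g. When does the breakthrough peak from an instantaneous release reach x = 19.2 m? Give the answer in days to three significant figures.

Retardation factor R = 1 + ρ_b·K_d/n = 1 + 1.78 × 6.4/0.44 = 26.89.
Sorption retards both mechanisms: v_R = v/R = 0.01272 m/day, D_R = D/R = 0.02815 m²/day.
Peak time from v_R²t² + 2D_R t − x² = 0: t = (√(D_R² + v_R²x²) − D_R)/v_R².
√(D_R² + v_R²x²) = √(0.02815² + 0.01272² × 19.2²) = 0.2458; v_R² = 0.0001618.
t = (0.2458 − 0.02815)/0.0001618 = 1350 days.

1350 days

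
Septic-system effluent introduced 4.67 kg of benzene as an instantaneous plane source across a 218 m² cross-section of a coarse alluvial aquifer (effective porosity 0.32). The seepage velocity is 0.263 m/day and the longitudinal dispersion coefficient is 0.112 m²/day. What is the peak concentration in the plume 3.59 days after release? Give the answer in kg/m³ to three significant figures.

The peak of an instantaneous 1D plume sits at x = vt; there the Gaussian factor is 1 and C_max = M/(n_e·A·√(4πDt)), where n_e·A is the pore area the mass is dissolved in.
√(4πDt) = √(4π × 0.112 × 3.59) = 2.248 m, so C_max = 4.67/(0.32 × 218 × 2.248) = 0.0298 kg/m³.

0.0298 kg/m³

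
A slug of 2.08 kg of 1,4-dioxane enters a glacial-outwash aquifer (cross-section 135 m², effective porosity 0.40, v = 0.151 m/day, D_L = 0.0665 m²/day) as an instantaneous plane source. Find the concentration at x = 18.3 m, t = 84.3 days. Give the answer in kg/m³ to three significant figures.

0.00115 kg/m³

For an instantaneous plane source, C(x,t) = M/(n_e·A·√(4πDt)) · exp(−(x−vt)²/(4Dt)), with n_e·A the pore (flow) area.
Plume center vt = 0.151 × 84.3 = 12.7293 m, so the well at 18.3 m is 5.5707 m downgradient of the peak.
√(4πDt) = 8.393 m, giving peak height M/(n_e·A·√(4πDt)) = 2.08/(0.40 × 135 × 8.393) = 0.004589 kg/m³.
(x−vt)²/(4Dt) = (5.5707)²/(4 × 0.0665 × 84.3) = 1.384; exp(−1.384) = 0.2506.
C = 0.004589 × 0.2506 = 0.00115 kg/m³.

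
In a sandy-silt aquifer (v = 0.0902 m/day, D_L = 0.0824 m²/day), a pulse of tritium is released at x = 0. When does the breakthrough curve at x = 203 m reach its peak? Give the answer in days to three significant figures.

2240 days

For the 1D instantaneous-source solution, setting ∂C/∂t = 0 at fixed x gives v²t² + 2Dt − x² = 0, so t = (√(D² + v²x²) − D)/v².
√(D² + v²x²) = √(0.0824² + 0.0902² × 203²) = 18.31; v² = 0.00813604.
t = (18.31 − 0.0824)/0.00813604 = 2240 days (vs. the pure-advection estimate x/v = 2250 d).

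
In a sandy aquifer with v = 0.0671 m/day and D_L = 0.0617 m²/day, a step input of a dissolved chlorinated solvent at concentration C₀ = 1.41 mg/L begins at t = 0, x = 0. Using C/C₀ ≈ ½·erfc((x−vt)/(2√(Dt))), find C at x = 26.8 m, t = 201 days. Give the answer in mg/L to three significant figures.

For a continuous step input, C/C₀ ≈ ½·erfc((x−vt)/(2√(Dt))).
vt = 0.0671 × 201 = 13.4871 m and 2√(Dt) = 2√(0.0617 × 201) = 7.043 m.
Argument (x−vt)/(2√(Dt)) = (26.8 − 13.4871)/7.043 = 1.890; ½·erfc(1.890) = 0.003760.
C = 1.41 × 0.003760 = 0.00530 mg/L.

0.00530 mg/L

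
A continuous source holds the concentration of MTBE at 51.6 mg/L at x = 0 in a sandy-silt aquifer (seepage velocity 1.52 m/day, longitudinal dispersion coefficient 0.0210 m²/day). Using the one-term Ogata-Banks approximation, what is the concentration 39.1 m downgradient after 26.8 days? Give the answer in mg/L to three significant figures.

48.4 mg/L

For a continuous step input, C/C₀ ≈ ½·erfc((x−vt)/(2√(Dt))).
vt = 1.52 × 26.8 = 40.736 m and 2√(Dt) = 2√(0.0210 × 26.8) = 1.500 m.
Argument (x−vt)/(2√(Dt)) = (39.1 − 40.736)/1.500 = -1.091; ½·erfc(-1.091) = 0.9386.
C = 51.6 × 0.9386 = 48.4 mg/L.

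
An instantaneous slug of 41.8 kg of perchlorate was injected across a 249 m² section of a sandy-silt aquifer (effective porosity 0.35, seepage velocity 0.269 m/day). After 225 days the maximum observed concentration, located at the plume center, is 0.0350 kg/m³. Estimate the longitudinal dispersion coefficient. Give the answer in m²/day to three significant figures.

0.0664 m²/day

At the plume center C_max = M/(n_e·A·√(4πDt)), so D = M²/(4πt·(n_e·A·C_max)²).
n_e·A·C_max = 0.35 × 249 × 0.0350 = 3.050 kg/m.
D = 41.8²/(4π × 225 × 3.050²) = 0.0664 m²/day.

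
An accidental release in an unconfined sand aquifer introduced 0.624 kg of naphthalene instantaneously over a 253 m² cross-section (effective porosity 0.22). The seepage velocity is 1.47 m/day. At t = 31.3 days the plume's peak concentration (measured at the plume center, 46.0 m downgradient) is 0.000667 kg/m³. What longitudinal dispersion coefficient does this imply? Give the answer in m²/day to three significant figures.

0.718 m²/day

At the plume center C_max = M/(n_e·A·√(4πDt)), so D = M²/(4πt·(n_e·A·C_max)²).
n_e·A·C_max = 0.22 × 253 × 0.000667 = 0.03713 kg/m.
D = 0.624²/(4π × 31.3 × 0.03713²) = 0.718 m²/day.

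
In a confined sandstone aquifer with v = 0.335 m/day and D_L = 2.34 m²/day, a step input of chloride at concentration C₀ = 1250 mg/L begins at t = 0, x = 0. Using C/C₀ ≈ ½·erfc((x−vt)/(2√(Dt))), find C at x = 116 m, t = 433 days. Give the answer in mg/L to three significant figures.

For a continuous step input, C/C₀ ≈ ½·erfc((x−vt)/(2√(Dt))).
vt = 0.335 × 433 = 145.055 m and 2√(Dt) = 2√(2.34 × 433) = 63.66 m.
Argument (x−vt)/(2√(Dt)) = (116 − 145.055)/63.66 = -0.4564; ½·erfc(-0.4564) = 0.7407.
C = 1250 × 0.7407 = 926 mg/L.

926 mg/L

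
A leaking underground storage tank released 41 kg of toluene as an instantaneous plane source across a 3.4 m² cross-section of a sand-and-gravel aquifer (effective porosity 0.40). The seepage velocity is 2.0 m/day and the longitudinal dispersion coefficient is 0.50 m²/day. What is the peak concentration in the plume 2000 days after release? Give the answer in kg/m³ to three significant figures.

0.269 kg/m³

The peak of an instantaneous 1D plume sits at x = vt; there the Gaussian factor is 1 and C_max = M/(n_e·A·√(4πDt)), where n_e·A is the pore area the mass is dissolved in.
√(4πDt) = √(4π × 0.50 × 2000) = 112.1 m, so C_max = 41/(0.40 × 3.4 × 112.1) = 0.269 kg/m³.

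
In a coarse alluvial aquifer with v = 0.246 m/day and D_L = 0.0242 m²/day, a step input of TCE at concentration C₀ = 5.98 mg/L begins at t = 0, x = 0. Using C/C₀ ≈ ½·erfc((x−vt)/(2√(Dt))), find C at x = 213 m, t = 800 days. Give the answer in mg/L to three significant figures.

For a continuous step input, C/C₀ ≈ ½·erfc((x−vt)/(2√(Dt))).
vt = 0.246 × 800 = 196.8 m and 2√(Dt) = 2√(0.0242 × 800) = 8.800 m.
Argument (x−vt)/(2√(Dt)) = (213 − 196.8)/8.800 = 1.841; ½·erfc(1.841) = 0.004613.
C = 5.98 × 0.004613 = 0.0276 mg/L.

0.0276 mg/L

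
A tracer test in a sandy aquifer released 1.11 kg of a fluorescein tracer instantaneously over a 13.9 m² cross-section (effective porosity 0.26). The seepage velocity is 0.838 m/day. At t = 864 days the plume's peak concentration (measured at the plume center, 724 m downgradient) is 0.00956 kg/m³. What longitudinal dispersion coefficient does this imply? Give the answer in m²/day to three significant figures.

0.0951 m²/day

At the plume center C_max = M/(n_e·A·√(4πDt)), so D = M²/(4πt·(n_e·A·C_max)²).
n_e·A·C_max = 0.26 × 13.9 × 0.00956 = 0.03455 kg/m.
D = 1.11²/(4π × 864 × 0.03455²) = 0.0951 m²/day.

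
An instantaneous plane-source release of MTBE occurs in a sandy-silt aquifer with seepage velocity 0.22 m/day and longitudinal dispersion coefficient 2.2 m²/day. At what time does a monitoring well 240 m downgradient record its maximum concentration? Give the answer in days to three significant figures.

For the 1D instantaneous-source solution, setting ∂C/∂t = 0 at fixed x gives v²t² + 2Dt − x² = 0, so t = (√(D² + v²x²) − D)/v².
√(D² + v²x²) = √(2.2² + 0.22² × 240²) = 52.85; v² = 0.0484.
t = (52.85 − 2.2)/0.0484 = 1050 days (vs. the pure-advection estimate x/v = 1090 d).

1050 days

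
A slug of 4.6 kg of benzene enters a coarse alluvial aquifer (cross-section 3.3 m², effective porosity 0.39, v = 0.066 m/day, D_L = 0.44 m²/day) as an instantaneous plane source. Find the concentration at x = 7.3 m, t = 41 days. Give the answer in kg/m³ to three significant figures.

For an instantaneous plane source, C(x,t) = M/(n_e·A·√(4πDt)) · exp(−(x−vt)²/(4Dt)), with n_e·A the pore (flow) area.
Plume center vt = 0.066 × 41 = 2.706 m, so the well at 7.3 m is 4.594 m downgradient of the peak.
√(4πDt) = 15.06 m, giving peak height M/(n_e·A·√(4πDt)) = 4.6/(0.39 × 3.3 × 15.06) = 0.2373 kg/m³.
(x−vt)²/(4Dt) = (4.594)²/(4 × 0.44 × 41) = 0.2925; exp(−0.2925) = 0.7464.
C = 0.2373 × 0.7464 = 0.177 kg/m³.

0.177 kg/m³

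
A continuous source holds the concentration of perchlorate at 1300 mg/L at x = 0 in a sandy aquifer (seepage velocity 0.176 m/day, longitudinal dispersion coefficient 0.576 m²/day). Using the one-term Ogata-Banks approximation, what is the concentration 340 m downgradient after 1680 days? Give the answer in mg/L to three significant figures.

For a continuous step input, C/C₀ ≈ ½·erfc((x−vt)/(2√(Dt))).
vt = 0.176 × 1680 = 295.68 m and 2√(Dt) = 2√(0.576 × 1680) = 62.22 m.
Argument (x−vt)/(2√(Dt)) = (340 − 295.68)/62.22 = 0.7123; ½·erfc(0.7123) = 0.1569.
C = 1300 × 0.1569 = 204 mg/L.

204 mg/L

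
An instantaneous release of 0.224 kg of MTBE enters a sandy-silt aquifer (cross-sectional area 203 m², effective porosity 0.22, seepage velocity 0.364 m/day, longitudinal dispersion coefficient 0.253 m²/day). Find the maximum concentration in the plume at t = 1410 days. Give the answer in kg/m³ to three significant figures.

7.49e-05 kg/m³

The peak of an instantaneous 1D plume sits at x = vt; there the Gaussian factor is 1 and C_max = M/(n_e·A·√(4πDt)), where n_e·A is the pore area the mass is dissolved in.
√(4πDt) = √(4π × 0.253 × 1410) = 66.95 m, so C_max = 0.224/(0.22 × 203 × 66.95) = 7.49e-05 kg/m³.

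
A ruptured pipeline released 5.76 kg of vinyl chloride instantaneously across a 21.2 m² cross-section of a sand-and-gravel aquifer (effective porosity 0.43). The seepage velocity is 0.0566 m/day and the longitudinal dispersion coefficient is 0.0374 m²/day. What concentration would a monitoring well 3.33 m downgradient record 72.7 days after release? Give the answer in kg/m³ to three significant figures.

For an instantaneous plane source, C(x,t) = M/(n_e·A·√(4πDt)) · exp(−(x−vt)²/(4Dt)), with n_e·A the pore (flow) area.
Plume center vt = 0.0566 × 72.7 = 4.11482 m, so the well at 3.33 m is 0.78482 m upgradient of the peak.
√(4πDt) = 5.845 m, giving peak height M/(n_e·A·√(4πDt)) = 5.76/(0.43 × 21.2 × 5.845) = 0.1081 kg/m³.
(x−vt)²/(4Dt) = (-0.78482)²/(4 × 0.0374 × 72.7) = 0.05663; exp(−0.05663) = 0.9449.
C = 0.1081 × 0.9449 = 0.102 kg/m³.

0.102 kg/m³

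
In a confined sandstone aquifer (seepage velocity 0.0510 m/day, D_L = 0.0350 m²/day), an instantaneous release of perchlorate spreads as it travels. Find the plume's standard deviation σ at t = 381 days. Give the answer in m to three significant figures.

Dispersive spreading gives a Gaussian with σ² = 2Dt; advection only shifts the center.
σ = √(2 × 0.0350 × 381) = 5.16 m.

5.16 m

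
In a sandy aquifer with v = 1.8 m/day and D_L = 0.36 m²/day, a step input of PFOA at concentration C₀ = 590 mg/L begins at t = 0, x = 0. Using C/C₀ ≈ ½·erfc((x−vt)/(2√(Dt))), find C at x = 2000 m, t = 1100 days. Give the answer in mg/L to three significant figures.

For a continuous step input, C/C₀ ≈ ½·erfc((x−vt)/(2√(Dt))).
vt = 1.8 × 1100 = 1980 m and 2√(Dt) = 2√(0.36 × 1100) = 39.80 m.
Argument (x−vt)/(2√(Dt)) = (2000 − 1980)/39.80 = 0.5025; ½·erfc(0.5025) = 0.2387.
C = 590 × 0.2387 = 141 mg/L.

141 mg/L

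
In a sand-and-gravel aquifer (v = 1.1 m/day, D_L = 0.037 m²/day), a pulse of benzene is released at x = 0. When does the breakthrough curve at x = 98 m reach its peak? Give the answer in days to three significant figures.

For the 1D instantaneous-source solution, setting ∂C/∂t = 0 at fixed x gives v²t² + 2Dt − x² = 0, so t = (√(D² + v²x²) − D)/v².
√(D² + v²x²) = √(0.037² + 1.1² × 98²) = 107.8; v² = 1.21.
t = (107.8 − 0.037)/1.21 = 89.1 days (vs. the pure-advection estimate x/v = 89.1 d).

89.1 days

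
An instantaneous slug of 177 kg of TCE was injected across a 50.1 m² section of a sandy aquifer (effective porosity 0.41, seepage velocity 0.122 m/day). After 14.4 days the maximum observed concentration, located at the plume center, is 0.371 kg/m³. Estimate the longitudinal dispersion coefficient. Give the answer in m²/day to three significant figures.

At the plume center C_max = M/(n_e·A·√(4πDt)), so D = M²/(4πt·(n_e·A·C_max)²).
n_e·A·C_max = 0.41 × 50.1 × 0.371 = 7.621 kg/m.
D = 177²/(4π × 14.4 × 7.621²) = 2.98 m²/day.

2.98 m²/day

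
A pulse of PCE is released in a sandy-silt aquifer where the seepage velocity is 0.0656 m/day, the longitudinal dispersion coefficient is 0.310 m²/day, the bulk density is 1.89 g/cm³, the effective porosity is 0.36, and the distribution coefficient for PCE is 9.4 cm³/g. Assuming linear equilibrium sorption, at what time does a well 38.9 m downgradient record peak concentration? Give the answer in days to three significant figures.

Retardation factor R = 1 + ρ_b·K_d/n = 1 + 1.89 × 9.4/0.36 = 50.35.
Sorption retards both mechanisms: v_R = v/R = 0.001303 m/day, D_R = D/R = 0.006157 m²/day.
Peak time from v_R²t² + 2D_R t − x² = 0: t = (√(D_R² + v_R²x²) − D_R)/v_R².
√(D_R² + v_R²x²) = √(0.006157² + 0.001303² × 38.9²) = 0.05106; v_R² = 1.698e-06.
t = (0.05106 − 0.006157)/1.698e-06 = 26400 days.

26400 days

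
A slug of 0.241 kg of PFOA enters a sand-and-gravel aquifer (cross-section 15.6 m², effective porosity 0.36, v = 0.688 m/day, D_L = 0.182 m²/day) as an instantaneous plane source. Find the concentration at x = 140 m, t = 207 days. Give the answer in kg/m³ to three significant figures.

0.00190 kg/m³

For an instantaneous plane source, C(x,t) = M/(n_e·A·√(4πDt)) · exp(−(x−vt)²/(4Dt)), with n_e·A the pore (flow) area.
Plume center vt = 0.688 × 207 = 142.416 m, so the well at 140 m is 2.416 m upgradient of the peak.
√(4πDt) = 21.76 m, giving peak height M/(n_e·A·√(4πDt)) = 0.241/(0.36 × 15.6 × 21.76) = 0.001972 kg/m³.
(x−vt)²/(4Dt) = (-2.416)²/(4 × 0.182 × 207) = 0.03873; exp(−0.03873) = 0.9620.
C = 0.001972 × 0.9620 = 0.00190 kg/m³.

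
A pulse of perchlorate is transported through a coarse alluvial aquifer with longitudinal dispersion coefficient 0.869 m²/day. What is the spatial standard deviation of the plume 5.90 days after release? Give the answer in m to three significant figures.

Dispersive spreading gives a Gaussian with σ² = 2Dt; advection only shifts the center.
σ = √(2 × 0.869 × 5.90) = 3.20 m.

3.20 m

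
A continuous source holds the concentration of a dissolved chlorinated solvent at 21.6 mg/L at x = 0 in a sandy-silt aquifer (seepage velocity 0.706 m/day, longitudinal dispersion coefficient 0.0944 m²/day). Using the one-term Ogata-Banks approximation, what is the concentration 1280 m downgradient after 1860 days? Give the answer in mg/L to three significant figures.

20.8 mg/L

For a continuous step input, C/C₀ ≈ ½·erfc((x−vt)/(2√(Dt))).
vt = 0.706 × 1860 = 1313.16 m and 2√(Dt) = 2√(0.0944 × 1860) = 26.50 m.
Argument (x−vt)/(2√(Dt)) = (1280 − 1313.16)/26.50 = -1.251; ½·erfc(-1.251) = 0.9616.
C = 21.6 × 0.9616 = 20.8 mg/L.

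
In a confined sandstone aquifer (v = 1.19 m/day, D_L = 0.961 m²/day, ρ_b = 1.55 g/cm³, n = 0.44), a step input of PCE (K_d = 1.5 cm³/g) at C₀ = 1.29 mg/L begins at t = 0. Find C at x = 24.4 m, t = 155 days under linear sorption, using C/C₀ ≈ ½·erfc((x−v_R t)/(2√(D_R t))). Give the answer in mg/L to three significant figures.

0.986 mg/L

Retardation factor R = 1 + ρ_b·K_d/n = 1 + 1.55 × 1.5/0.44 = 6.284.
Sorption retards both mechanisms: v_R = v/R = 0.1894 m/day, D_R = D/R = 0.1529 m²/day.
v_R·t = 0.1894 × 155 = 29.357 m; 2√(D_R t) = 9.736 m; argument = (24.4 − 29.357)/9.736 = -0.5091.
C = C₀ × ½·erfc(-0.5091) = 1.29 × 0.7642 = 0.986 mg/L.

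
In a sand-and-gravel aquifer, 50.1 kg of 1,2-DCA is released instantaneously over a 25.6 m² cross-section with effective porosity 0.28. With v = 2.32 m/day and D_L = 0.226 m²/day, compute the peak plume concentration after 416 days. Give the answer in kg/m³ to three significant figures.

0.203 kg/m³

The peak of an instantaneous 1D plume sits at x = vt; there the Gaussian factor is 1 and C_max = M/(n_e·A·√(4πDt)), where n_e·A is the pore area the mass is dissolved in.
√(4πDt) = √(4π × 0.226 × 416) = 34.37 m, so C_max = 50.1/(0.28 × 25.6 × 34.37) = 0.203 kg/m³.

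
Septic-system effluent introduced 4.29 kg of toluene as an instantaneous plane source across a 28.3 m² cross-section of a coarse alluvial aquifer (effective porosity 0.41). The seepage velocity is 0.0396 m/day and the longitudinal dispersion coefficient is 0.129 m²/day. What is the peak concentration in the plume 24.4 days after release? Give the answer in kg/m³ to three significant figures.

The peak of an instantaneous 1D plume sits at x = vt; there the Gaussian factor is 1 and C_max = M/(n_e·A·√(4πDt)), where n_e·A is the pore area the mass is dissolved in.
√(4πDt) = √(4π × 0.129 × 24.4) = 6.289 m, so C_max = 4.29/(0.41 × 28.3 × 6.289) = 0.0588 kg/m³.

0.0588 kg/m³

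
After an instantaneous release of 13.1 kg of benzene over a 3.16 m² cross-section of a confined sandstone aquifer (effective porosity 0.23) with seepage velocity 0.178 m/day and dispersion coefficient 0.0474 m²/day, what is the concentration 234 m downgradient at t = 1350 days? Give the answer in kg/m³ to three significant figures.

0.544 kg/m³

For an instantaneous plane source, C(x,t) = M/(n_e·A·√(4πDt)) · exp(−(x−vt)²/(4Dt)), with n_e·A the pore (flow) area.
Plume center vt = 0.178 × 1350 = 240.3 m, so the well at 234 m is 6.3 m upgradient of the peak.
√(4πDt) = 28.36 m, giving peak height M/(n_e·A·√(4πDt)) = 13.1/(0.23 × 3.16 × 28.36) = 0.6356 kg/m³.
(x−vt)²/(4Dt) = (-6.3)²/(4 × 0.0474 × 1350) = 0.1551; exp(−0.1551) = 0.8563.
C = 0.6356 × 0.8563 = 0.544 kg/m³.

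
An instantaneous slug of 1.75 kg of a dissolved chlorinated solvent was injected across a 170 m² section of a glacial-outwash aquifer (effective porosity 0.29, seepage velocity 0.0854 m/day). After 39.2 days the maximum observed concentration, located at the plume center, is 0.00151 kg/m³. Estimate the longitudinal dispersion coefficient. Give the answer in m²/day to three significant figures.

1.12 m²/day

At the plume center C_max = M/(n_e·A·√(4πDt)), so D = M²/(4πt·(n_e·A·C_max)²).
n_e·A·C_max = 0.29 × 170 × 0.00151 = 0.07444 kg/m.
D = 1.75²/(4π × 39.2 × 0.07444²) = 1.12 m²/day.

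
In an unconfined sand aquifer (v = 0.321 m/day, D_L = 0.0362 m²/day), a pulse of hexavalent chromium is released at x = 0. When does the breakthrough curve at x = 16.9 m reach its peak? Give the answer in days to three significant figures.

For the 1D instantaneous-source solution, setting ∂C/∂t = 0 at fixed x gives v²t² + 2Dt − x² = 0, so t = (√(D² + v²x²) − D)/v².
√(D² + v²x²) = √(0.0362² + 0.321² × 16.9²) = 5.425; v² = 0.103041.
t = (5.425 − 0.0362)/0.103041 = 52.3 days (vs. the pure-advection estimate x/v = 52.6 d).

52.3 days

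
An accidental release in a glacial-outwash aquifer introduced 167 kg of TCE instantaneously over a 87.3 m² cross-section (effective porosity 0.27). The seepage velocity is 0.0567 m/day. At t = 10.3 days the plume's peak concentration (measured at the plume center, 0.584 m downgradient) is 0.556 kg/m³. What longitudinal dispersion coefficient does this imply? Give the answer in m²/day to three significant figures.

At the plume center C_max = M/(n_e·A·√(4πDt)), so D = M²/(4πt·(n_e·A·C_max)²).
n_e·A·C_max = 0.27 × 87.3 × 0.556 = 13.11 kg/m.
D = 167²/(4π × 10.3 × 13.11²) = 1.25 m²/day.

1.25 m²/day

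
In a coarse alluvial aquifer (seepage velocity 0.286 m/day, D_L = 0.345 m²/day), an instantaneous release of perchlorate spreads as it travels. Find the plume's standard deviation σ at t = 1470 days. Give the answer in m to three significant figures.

31.8 m

Dispersive spreading gives a Gaussian with σ² = 2Dt; advection only shifts the center.
σ = √(2 × 0.345 × 1470) = 31.8 m.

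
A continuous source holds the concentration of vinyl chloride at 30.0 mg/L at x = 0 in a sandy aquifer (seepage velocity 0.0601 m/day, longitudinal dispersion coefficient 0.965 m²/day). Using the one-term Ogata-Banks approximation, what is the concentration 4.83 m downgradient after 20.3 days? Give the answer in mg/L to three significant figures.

8.46 mg/L

For a continuous step input, C/C₀ ≈ ½·erfc((x−vt)/(2√(Dt))).
vt = 0.0601 × 20.3 = 1.22003 m and 2√(Dt) = 2√(0.965 × 20.3) = 8.852 m.
Argument (x−vt)/(2√(Dt)) = (4.83 − 1.22003)/8.852 = 0.4078; ½·erfc(0.4078) = 0.2821.
C = 30.0 × 0.2821 = 8.46 mg/L.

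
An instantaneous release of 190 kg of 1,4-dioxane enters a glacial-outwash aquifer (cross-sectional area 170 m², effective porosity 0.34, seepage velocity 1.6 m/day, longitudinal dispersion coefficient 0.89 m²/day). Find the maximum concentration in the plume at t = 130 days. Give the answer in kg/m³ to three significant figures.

The peak of an instantaneous 1D plume sits at x = vt; there the Gaussian factor is 1 and C_max = M/(n_e·A·√(4πDt)), where n_e·A is the pore area the mass is dissolved in.
√(4πDt) = √(4π × 0.89 × 130) = 38.13 m, so C_max = 190/(0.34 × 170 × 38.13) = 0.0862 kg/m³.

0.0862 kg/m³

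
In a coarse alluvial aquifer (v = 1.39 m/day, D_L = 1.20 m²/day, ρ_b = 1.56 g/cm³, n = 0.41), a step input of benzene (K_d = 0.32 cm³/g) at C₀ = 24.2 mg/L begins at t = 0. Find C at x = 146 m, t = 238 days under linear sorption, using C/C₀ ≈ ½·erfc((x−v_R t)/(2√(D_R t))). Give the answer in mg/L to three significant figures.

Retardation factor R = 1 + ρ_b·K_d/n = 1 + 1.56 × 0.32/0.41 = 2.218.
Sorption retards both mechanisms: v_R = v/R = 0.6267 m/day, D_R = D/R = 0.5410 m²/day.
v_R·t = 0.6267 × 238 = 149.1546 m; 2√(D_R t) = 22.69 m; argument = (146 − 149.1546)/22.69 = -0.1390.
C = C₀ × ½·erfc(-0.1390) = 24.2 × 0.5779 = 14.0 mg/L.

14.0 mg/L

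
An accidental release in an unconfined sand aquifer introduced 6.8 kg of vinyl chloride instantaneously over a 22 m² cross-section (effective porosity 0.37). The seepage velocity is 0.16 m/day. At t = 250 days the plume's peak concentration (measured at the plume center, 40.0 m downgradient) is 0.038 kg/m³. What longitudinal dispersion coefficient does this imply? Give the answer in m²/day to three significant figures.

At the plume center C_max = M/(n_e·A·√(4πDt)), so D = M²/(4πt·(n_e·A·C_max)²).
n_e·A·C_max = 0.37 × 22 × 0.038 = 0.3093 kg/m.
D = 6.8²/(4π × 250 × 0.3093²) = 0.154 m²/day.

0.154 m²/day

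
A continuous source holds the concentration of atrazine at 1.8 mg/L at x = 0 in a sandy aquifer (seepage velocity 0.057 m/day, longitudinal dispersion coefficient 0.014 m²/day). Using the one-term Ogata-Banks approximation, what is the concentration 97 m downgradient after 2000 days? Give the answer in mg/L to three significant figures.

For a continuous step input, C/C₀ ≈ ½·erfc((x−vt)/(2√(Dt))).
vt = 0.057 × 2000 = 114 m and 2√(Dt) = 2√(0.014 × 2000) = 10.58 m.
Argument (x−vt)/(2√(Dt)) = (97 − 114)/10.58 = -1.607; ½·erfc(-1.607) = 0.9885.
C = 1.8 × 0.9885 = 1.78 mg/L.

1.78 mg/L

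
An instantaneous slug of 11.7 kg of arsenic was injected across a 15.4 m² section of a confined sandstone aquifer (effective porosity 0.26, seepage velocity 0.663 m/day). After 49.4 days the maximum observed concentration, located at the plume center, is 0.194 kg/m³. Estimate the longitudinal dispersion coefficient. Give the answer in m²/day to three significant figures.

0.365 m²/day

At the plume center C_max = M/(n_e·A·√(4πDt)), so D = M²/(4πt·(n_e·A·C_max)²).
n_e·A·C_max = 0.26 × 15.4 × 0.194 = 0.7768 kg/m.
D = 11.7²/(4π × 49.4 × 0.7768²) = 0.365 m²/day.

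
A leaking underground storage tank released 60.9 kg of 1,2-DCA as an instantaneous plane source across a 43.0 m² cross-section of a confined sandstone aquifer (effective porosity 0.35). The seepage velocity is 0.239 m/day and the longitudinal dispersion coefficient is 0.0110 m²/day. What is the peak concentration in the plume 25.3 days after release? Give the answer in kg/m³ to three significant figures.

The peak of an instantaneous 1D plume sits at x = vt; there the Gaussian factor is 1 and C_max = M/(n_e·A·√(4πDt)), where n_e·A is the pore area the mass is dissolved in.
√(4πDt) = √(4π × 0.0110 × 25.3) = 1.870 m, so C_max = 60.9/(0.35 × 43.0 × 1.870) = 2.16 kg/m³.

2.16 kg/m³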